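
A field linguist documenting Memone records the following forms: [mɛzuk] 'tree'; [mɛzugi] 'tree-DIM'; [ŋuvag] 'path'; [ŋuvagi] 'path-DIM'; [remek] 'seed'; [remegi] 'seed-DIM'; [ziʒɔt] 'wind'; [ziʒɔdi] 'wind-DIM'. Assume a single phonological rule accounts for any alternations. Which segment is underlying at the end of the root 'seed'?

In [remek] and [remegi] the final segment of 'seed' alternates: [k] ~ [g].
The stem 'path' ([ŋuvag], [ŋuvagi]) shows [g] unchanged in both environments, so [g] cannot be basic with [k] derived in isolation.
The alternation reflects intervocalic voicing: voiceless stops become voiced between vowels. /k/ is underlying.

/k/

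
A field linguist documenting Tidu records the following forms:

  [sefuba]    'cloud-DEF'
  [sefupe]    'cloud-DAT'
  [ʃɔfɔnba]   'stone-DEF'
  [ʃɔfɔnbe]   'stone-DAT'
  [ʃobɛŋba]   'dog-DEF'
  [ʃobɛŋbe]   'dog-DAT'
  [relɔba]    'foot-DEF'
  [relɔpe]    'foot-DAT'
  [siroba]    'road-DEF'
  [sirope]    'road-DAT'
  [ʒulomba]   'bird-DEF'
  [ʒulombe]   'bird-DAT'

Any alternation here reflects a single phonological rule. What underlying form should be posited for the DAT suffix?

/-pe/

The DAT suffix surfaces as [-be] and [-pe], depending on the final segment of the stem.
The DEF suffix, which begins with [b], is invariant after every stem; so [b] is not altered by any rule here.
So the underlying form is /-pe/, and voiceless stops become voiced after a nasal.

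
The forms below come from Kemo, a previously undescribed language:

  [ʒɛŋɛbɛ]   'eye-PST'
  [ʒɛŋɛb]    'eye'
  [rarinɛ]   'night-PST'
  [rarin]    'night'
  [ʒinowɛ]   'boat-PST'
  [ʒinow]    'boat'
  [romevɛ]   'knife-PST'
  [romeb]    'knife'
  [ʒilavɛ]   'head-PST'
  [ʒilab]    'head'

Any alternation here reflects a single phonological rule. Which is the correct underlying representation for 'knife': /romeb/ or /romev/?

The root 'knife' surfaces as [romevɛ] and [romeb], with a stem-final [v] ~ [b] alternation.
The stem 'eye' ([ʒɛŋɛbɛ], [ʒɛŋɛb]) shows [b] unchanged in both environments, so [b] cannot be basic with [v] derived before the PST suffix.
Therefore /v/ is basic and [b] is derived by word-final hardening (voiced fricatives become stops word-finally).

/romev/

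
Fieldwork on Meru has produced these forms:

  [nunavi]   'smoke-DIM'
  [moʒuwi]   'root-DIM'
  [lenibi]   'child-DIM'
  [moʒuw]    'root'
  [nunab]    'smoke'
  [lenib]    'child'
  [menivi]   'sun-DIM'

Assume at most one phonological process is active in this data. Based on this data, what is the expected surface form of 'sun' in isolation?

In [nunab] and [nunavi] the final segment of 'smoke' alternates: [b] ~ [v].
Compare 'child', with invariant [b] in [lenib] and [lenibi]: an analysis with underlying /b/ and a rule producing [v] before the DIM suffix would wrongly predict alternation here too.
Therefore /v/ is basic and [b] is derived by word-final hardening (voiced fricatives become stops word-finally).
From [menivi] the stem 'sun' is /meniv/; word-finally this yields [menib].

[menib]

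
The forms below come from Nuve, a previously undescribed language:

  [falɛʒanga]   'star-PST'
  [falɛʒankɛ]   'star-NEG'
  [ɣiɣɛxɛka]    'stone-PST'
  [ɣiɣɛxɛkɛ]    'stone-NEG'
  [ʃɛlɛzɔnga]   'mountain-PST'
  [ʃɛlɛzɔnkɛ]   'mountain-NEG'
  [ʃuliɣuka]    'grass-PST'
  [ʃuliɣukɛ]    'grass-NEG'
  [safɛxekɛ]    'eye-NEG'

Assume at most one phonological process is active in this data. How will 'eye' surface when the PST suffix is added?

[safɛxeka]

The PST suffix surfaces as [-ga] and [-ka], depending on the final segment of the stem.
By contrast the NEG suffix keeps its initial [k] throughout — that segment must be underlying.
So the underlying form is /-ga/, and voiced stops become voiceless after a vowel.
After 'eye', which ends in a vowel, the suffix surfaces as [-ka], giving [safɛxeka].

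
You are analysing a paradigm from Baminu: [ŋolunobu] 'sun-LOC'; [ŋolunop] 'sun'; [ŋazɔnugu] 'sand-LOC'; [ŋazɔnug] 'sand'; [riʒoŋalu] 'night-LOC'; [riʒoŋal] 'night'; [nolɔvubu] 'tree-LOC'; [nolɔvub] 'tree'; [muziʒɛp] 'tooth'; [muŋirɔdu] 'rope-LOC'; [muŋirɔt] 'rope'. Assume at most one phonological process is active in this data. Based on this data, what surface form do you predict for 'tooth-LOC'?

The stem for 'sun' ends in [b] in [ŋolunobu] but [p] in [ŋolunop].
But 'tree' keeps [b] in both environments ([nolɔvubu], [nolɔvub]), so there is no rule changing /b/ to [p] in isolation.
So /p/ is underlying, and a rule of intervocalic voicing — voiceless stops become voiced between vowels — gives [b].
From [muziʒɛp] the stem 'tooth' is /muziʒɛp/; between vowels this yields [muziʒɛbu].

[muziʒɛbu]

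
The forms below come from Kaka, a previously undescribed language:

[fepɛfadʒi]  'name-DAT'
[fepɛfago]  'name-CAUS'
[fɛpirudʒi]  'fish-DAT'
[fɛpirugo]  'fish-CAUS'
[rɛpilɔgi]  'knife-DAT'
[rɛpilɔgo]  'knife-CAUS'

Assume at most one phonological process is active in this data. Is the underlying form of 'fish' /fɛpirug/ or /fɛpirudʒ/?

The stem for 'fish' ends in [dʒ] in [fɛpirudʒi] but [g] in [fɛpirugo].
Compare 'knife', with invariant [g] in [rɛpilɔgi] and [rɛpilɔgo]: an analysis with underlying /g/ and a rule producing [dʒ] before the DAT suffix would wrongly predict alternation here too.
The underlying segment must be /dʒ/; palato-alveolar /dʒ/ becomes [g] when no front vowel follows, yielding [g] there.

/fɛpirudʒ/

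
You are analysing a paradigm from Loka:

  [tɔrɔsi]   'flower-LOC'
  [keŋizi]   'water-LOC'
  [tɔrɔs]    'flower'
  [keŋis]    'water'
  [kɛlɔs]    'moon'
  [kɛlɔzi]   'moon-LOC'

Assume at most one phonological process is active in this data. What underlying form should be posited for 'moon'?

In [kɛlɔzi] and [kɛlɔs] the final segment of 'moon' alternates: [z] ~ [s].
The stem 'flower' ([tɔrɔsi], [tɔrɔs]) shows [s] unchanged in both environments, so [s] cannot be basic with [z] derived before the LOC suffix.
Therefore /z/ is basic and [s] is derived by word-final obstruent devoicing (voiced obstruents become voiceless word-finally).
So 'moon' = /kɛlɔz/.

/kɛlɔz/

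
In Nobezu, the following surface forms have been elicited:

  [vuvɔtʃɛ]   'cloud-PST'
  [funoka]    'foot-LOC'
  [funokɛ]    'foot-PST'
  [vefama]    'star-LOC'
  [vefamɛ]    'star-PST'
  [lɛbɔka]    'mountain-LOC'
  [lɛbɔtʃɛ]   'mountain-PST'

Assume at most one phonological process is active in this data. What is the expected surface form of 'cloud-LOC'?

[vuvɔka]

'mountain' shows [k] ~ [tʃ] at the end of the stem ([lɛbɔka] vs [lɛbɔtʃɛ]).
If /k/ were underlying and a rule turned it into [tʃ] before the PST suffix, 'foot' would also alternate; but it has [k] in both [funoka] and [funokɛ].
So /tʃ/ is underlying, and a rule of depalatalization — palato-alveolar /tʃ/ becomes [k] when no front vowel follows — gives [k].
From [vuvɔtʃɛ] the stem 'cloud' is /vuvɔtʃ/; when no front vowel follows this yields [vuvɔka].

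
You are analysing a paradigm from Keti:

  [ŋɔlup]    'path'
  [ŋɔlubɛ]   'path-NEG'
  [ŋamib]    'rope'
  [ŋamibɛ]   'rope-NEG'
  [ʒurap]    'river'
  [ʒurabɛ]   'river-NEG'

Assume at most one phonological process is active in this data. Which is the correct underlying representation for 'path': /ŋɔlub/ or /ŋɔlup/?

/ŋɔlup/

The stem for 'path' ends in [p] in [ŋɔlup] but [b] in [ŋɔlubɛ].
But 'rope' keeps [b] in both environments ([ŋamib], [ŋamibɛ]), so there is no rule changing /b/ to [p] in isolation.
So /p/ is underlying, and a rule of intervocalic voicing — voiceless stops become voiced between vowels — gives [b].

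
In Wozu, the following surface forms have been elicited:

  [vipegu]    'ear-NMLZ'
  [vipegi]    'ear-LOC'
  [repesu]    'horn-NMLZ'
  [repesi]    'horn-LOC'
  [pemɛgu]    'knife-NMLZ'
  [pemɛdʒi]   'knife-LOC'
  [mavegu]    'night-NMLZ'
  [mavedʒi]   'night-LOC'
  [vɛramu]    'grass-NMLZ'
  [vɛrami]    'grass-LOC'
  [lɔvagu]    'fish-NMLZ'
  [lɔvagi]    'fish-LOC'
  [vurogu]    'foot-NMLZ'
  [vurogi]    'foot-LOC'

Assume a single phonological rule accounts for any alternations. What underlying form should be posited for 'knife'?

/pemɛdʒ/

In [pemɛgu] and [pemɛdʒi] the final segment of 'knife' alternates: [g] ~ [dʒ].
If /g/ were underlying and a rule turned it into [dʒ] before the LOC suffix, 'fish' would also alternate; but it has [g] in both [lɔvagu] and [lɔvagi].
The underlying segment must be /dʒ/; palato-alveolar /dʒ/ becomes [g] when no front vowel follows, yielding [g] there.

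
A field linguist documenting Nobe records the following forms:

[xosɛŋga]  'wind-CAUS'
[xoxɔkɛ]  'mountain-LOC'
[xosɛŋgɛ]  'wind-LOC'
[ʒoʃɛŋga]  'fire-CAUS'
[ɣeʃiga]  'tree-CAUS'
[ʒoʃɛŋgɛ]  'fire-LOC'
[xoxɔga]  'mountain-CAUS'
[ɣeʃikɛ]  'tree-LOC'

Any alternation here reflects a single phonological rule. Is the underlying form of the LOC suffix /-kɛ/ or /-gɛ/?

The LOC suffix surfaces as [-gɛ] and [-kɛ], depending on the final segment of the stem.
By contrast the CAUS suffix keeps its initial [g] throughout — that segment must be underlying.
So the underlying form is /-kɛ/, and voiceless stops become voiced after a nasal.

/-kɛ/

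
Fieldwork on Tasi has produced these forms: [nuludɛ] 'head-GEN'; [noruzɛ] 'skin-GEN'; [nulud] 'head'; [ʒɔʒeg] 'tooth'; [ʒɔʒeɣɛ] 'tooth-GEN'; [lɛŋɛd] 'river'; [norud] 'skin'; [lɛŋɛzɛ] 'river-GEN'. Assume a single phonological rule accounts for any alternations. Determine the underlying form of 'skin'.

/noruz/

'skin' shows [d] ~ [z] at the end of the stem ([norud] vs [noruzɛ]).
If /d/ were underlying and a rule turned it into [z] before the GEN suffix, 'head' would also alternate; but it has [d] in both [nulud] and [nuludɛ].
So /z/ is underlying, and a rule of word-final hardening — voiced fricatives become stops word-finally — gives [d].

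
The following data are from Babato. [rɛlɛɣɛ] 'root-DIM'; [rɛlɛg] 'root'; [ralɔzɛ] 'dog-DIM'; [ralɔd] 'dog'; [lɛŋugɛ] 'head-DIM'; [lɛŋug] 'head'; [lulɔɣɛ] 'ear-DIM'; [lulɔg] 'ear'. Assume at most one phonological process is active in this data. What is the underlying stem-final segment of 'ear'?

'ear' shows [ɣ] ~ [g] at the end of the stem ([lulɔɣɛ] vs [lulɔg]).
If /g/ were underlying and a rule turned it into [ɣ] before the DIM suffix, 'head' would also alternate; but it has [g] in both [lɛŋugɛ] and [lɛŋug].
Therefore /ɣ/ is basic and [g] is derived by word-final hardening (voiced fricatives become stops word-finally).

/ɣ/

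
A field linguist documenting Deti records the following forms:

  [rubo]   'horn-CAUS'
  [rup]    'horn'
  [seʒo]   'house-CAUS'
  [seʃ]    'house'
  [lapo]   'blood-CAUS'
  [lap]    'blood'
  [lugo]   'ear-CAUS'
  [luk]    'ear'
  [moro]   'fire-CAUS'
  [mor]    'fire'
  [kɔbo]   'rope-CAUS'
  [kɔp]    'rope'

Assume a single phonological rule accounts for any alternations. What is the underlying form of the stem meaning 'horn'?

In [rubo] and [rup] the final segment of 'horn' alternates: [b] ~ [p].
But 'blood' keeps [p] in both environments ([lapo], [lap]), so there is no rule changing /p/ to [b] before the CAUS suffix.
So /b/ is underlying, and a rule of word-final obstruent devoicing — voiced obstruents become voiceless word-finally — gives [p].

/rub/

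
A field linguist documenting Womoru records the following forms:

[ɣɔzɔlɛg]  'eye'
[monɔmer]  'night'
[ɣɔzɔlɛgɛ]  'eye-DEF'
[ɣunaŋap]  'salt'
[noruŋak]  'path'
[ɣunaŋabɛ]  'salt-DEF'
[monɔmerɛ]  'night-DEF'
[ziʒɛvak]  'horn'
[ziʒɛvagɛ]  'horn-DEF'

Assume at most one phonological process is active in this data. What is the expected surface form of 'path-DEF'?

'horn' shows [k] ~ [g] at the end of the stem ([ziʒɛvak] vs [ziʒɛvagɛ]).
The stem 'eye' ([ɣɔzɔlɛg], [ɣɔzɔlɛgɛ]) shows [g] unchanged in both environments, so [g] cannot be basic with [k] derived in isolation.
The alternation reflects intervocalic voicing: voiceless stops become voiced between vowels. /k/ is underlying.
The one attested form of 'path', [noruŋak], shows underlying /noruŋak/. Applying the same rule between vowels gives [noruŋagɛ].

[noruŋagɛ]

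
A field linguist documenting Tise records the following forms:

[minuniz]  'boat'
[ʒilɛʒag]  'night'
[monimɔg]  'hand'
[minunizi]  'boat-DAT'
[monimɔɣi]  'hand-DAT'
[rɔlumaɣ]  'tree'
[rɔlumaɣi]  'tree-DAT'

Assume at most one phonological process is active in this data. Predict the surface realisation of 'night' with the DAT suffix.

In [monimɔɣi] and [monimɔg] the final segment of 'hand' alternates: [ɣ] ~ [g].
If /ɣ/ were underlying and a rule turned it into [g] in isolation, 'tree' would also alternate; but it has [ɣ] in both [rɔlumaɣi] and [rɔlumaɣ].
The underlying segment must be /g/; voiced stops become fricatives between vowels, yielding [ɣ] there.
The one attested form of 'night', [ʒilɛʒag], shows underlying /ʒilɛʒag/. Applying the same rule between vowels gives [ʒilɛʒaɣi].

[ʒilɛʒaɣi]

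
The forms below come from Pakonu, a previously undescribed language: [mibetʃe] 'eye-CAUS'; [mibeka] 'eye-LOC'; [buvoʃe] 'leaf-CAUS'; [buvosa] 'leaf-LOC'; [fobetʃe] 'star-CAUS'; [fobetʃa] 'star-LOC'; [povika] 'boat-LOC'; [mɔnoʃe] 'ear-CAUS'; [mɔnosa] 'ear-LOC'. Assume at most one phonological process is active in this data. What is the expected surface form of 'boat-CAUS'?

[povitʃe]

In [mibetʃe] and [mibeka] the final segment of 'eye' alternates: [tʃ] ~ [k].
The stem 'star' ([fobetʃe], [fobetʃa]) shows [tʃ] unchanged in both environments, so [tʃ] cannot be basic with [k] derived before the LOC suffix.
So /k/ is underlying, and a rule of palatalization before a front vowel — /k/ and /s/ become palato-alveolar [tʃ] and [ʃ] before a front vowel — gives [tʃ].
The one attested form of 'boat', [povika], shows underlying /povik/. Applying the same rule before a front vowel gives [povitʃe].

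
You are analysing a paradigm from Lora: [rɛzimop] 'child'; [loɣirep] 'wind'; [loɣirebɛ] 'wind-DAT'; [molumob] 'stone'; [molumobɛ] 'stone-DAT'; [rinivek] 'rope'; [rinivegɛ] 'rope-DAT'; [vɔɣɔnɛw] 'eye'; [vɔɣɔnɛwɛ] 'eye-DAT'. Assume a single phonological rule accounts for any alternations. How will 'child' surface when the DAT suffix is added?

[rɛzimobɛ]

In [loɣirep] and [loɣirebɛ] the final segment of 'wind' alternates: [p] ~ [b].
The stem 'stone' ([molumob], [molumobɛ]) shows [b] unchanged in both environments, so [b] cannot be basic with [p] derived in isolation.
So /p/ is underlying, and a rule of intervocalic voicing — voiceless stops become voiced between vowels — gives [b].
From [rɛzimop] the stem 'child' is /rɛzimop/; between vowels this yields [rɛzimobɛ].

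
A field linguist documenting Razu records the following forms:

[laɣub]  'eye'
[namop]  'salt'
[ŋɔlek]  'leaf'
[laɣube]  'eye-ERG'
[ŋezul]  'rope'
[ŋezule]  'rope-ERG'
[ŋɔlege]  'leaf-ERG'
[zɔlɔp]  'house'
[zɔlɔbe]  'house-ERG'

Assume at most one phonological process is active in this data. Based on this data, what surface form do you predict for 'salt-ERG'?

'house' shows [b] ~ [p] at the end of the stem ([zɔlɔbe] vs [zɔlɔp]).
The stem 'eye' ([laɣube], [laɣub]) shows [b] unchanged in both environments, so [b] cannot be basic with [p] derived in isolation.
So /p/ is underlying, and a rule of intervocalic voicing — voiceless stops become voiced between vowels — gives [b].
From [namop] the stem 'salt' is /namop/; between vowels this yields [namobe].

[namobe]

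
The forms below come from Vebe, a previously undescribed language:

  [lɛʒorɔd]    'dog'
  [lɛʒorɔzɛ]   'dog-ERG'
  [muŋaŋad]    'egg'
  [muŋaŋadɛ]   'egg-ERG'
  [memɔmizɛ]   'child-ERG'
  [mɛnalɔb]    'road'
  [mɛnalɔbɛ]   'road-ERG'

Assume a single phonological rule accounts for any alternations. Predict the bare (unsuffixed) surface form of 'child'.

[memɔmid]

'dog' shows [d] ~ [z] at the end of the stem ([lɛʒorɔd] vs [lɛʒorɔzɛ]).
But 'egg' keeps [d] in both environments ([muŋaŋad], [muŋaŋadɛ]), so there is no rule changing /d/ to [z] before the ERG suffix.
The underlying segment must be /z/; voiced fricatives become stops word-finally, yielding [d] there.
From [memɔmizɛ] the stem 'child' is /memɔmiz/; word-finally this yields [memɔmid].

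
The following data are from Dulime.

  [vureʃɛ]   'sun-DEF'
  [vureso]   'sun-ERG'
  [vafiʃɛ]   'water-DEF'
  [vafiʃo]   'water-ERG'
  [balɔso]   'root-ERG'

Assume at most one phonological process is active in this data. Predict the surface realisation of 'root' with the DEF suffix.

'sun' shows [ʃ] ~ [s] at the end of the stem ([vureʃɛ] vs [vureso]).
Compare 'water', with invariant [ʃ] in [vafiʃɛ] and [vafiʃo]: an analysis with underlying /ʃ/ and a rule producing [s] before the ERG suffix would wrongly predict alternation here too.
Therefore /s/ is basic and [ʃ] is derived by palatalization before a front vowel (/s/ becomes palato-alveolar [ʃ] before a front vowel).
The one attested form of 'root', [balɔso], shows underlying /balɔs/. Applying the same rule before a front vowel gives [balɔʃɛ].

[balɔʃɛ]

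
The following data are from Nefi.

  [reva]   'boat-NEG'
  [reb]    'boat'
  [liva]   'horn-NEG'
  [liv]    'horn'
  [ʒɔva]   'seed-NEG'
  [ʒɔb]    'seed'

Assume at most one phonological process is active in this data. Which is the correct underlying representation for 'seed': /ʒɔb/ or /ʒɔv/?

/ʒɔb/

The root 'seed' surfaces as [ʒɔva] and [ʒɔb], with a stem-final [v] ~ [b] alternation.
Compare 'horn', with invariant [v] in [liva] and [liv]: an analysis with underlying /v/ and a rule producing [b] in isolation would wrongly predict alternation here too.
The alternation reflects intervocalic spirantization: voiced stops become fricatives between vowels. /b/ is underlying.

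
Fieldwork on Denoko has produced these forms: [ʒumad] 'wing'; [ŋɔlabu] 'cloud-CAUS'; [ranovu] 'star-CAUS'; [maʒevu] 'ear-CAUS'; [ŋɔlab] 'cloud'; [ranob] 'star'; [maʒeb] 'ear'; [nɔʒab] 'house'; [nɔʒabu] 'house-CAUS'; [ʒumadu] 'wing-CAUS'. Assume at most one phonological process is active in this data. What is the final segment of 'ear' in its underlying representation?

The stem for 'ear' ends in [b] in [maʒeb] but [v] in [maʒevu].
The stem 'house' ([nɔʒab], [nɔʒabu]) shows [b] unchanged in both environments, so [b] cannot be basic with [v] derived before the CAUS suffix.
The underlying segment must be /v/; voiced fricatives become stops word-finally, yielding [b] there.

/v/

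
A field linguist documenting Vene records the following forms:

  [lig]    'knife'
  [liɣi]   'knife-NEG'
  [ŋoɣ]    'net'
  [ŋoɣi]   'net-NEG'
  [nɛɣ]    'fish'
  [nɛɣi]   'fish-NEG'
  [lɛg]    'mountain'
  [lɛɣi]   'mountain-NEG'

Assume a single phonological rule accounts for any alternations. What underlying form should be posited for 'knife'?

'knife' shows [g] ~ [ɣ] at the end of the stem ([lig] vs [liɣi]).
The stem 'net' ([ŋoɣ], [ŋoɣi]) shows [ɣ] unchanged in both environments, so [ɣ] cannot be basic with [g] derived in isolation.
So /g/ is underlying, and a rule of intervocalic spirantization — voiced stops become fricatives between vowels — gives [ɣ].
So 'knife' = /lig/.

/lig/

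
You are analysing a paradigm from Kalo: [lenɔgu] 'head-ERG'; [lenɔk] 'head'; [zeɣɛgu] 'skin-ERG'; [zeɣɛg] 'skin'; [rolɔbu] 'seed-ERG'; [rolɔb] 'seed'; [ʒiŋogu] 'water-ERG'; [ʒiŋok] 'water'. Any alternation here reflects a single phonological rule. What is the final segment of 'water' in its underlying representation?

/k/

The root 'water' surfaces as [ʒiŋogu] and [ʒiŋok], with a stem-final [g] ~ [k] alternation.
If /g/ were underlying and a rule turned it into [k] in isolation, 'skin' would also alternate; but it has [g] in both [zeɣɛgu] and [zeɣɛg].
The alternation reflects intervocalic voicing: voiceless stops become voiced between vowels. /k/ is underlying.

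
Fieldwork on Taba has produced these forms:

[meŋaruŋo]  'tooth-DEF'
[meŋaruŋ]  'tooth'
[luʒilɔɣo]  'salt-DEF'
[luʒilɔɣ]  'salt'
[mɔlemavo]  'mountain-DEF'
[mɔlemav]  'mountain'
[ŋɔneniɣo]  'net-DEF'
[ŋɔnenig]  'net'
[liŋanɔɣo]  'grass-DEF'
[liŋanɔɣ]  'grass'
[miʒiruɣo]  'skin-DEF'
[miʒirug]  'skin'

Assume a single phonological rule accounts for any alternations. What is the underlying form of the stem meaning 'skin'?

'skin' shows [ɣ] ~ [g] at the end of the stem ([miʒiruɣo] vs [miʒirug]).
Compare 'salt', with invariant [ɣ] in [luʒilɔɣo] and [luʒilɔɣ]: an analysis with underlying /ɣ/ and a rule producing [g] in isolation would wrongly predict alternation here too.
The underlying segment must be /g/; voiced stops become fricatives between vowels, yielding [ɣ] there.

/miʒirug/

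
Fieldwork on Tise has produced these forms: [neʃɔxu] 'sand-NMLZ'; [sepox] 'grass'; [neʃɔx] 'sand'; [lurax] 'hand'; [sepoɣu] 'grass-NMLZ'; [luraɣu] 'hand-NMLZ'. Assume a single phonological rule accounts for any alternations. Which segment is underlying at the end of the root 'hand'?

/ɣ/

The root 'hand' surfaces as [luraɣu] and [lurax], with a stem-final [ɣ] ~ [x] alternation.
Compare 'sand', with invariant [x] in [neʃɔxu] and [neʃɔx]: an analysis with underlying /x/ and a rule producing [ɣ] before the NMLZ suffix would wrongly predict alternation here too.
The underlying segment must be /ɣ/; voiced obstruents become voiceless word-finally, yielding [x] there.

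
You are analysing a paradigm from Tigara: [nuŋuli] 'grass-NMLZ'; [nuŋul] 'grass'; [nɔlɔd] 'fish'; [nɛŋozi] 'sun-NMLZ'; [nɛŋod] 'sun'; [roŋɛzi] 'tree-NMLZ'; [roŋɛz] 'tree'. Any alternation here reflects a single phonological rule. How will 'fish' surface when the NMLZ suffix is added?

'sun' shows [z] ~ [d] at the end of the stem ([nɛŋozi] vs [nɛŋod]).
The stem 'tree' ([roŋɛzi], [roŋɛz]) shows [z] unchanged in both environments, so [z] cannot be basic with [d] derived in isolation.
So /d/ is underlying, and a rule of intervocalic spirantization — voiced stops become fricatives between vowels — gives [z].
The one attested form of 'fish', [nɔlɔd], shows underlying /nɔlɔd/. Applying the same rule between vowels gives [nɔlɔzi].

[nɔlɔzi]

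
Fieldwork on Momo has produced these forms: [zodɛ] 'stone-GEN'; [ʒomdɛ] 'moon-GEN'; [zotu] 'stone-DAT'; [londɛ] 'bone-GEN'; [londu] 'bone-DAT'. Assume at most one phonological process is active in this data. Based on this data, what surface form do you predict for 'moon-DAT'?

The DAT morpheme has two allomorphs, [-du] and [-tu].
By contrast the GEN suffix keeps its initial [d] throughout — that segment must be underlying.
So the underlying form is /-tu/, and voiceless stops become voiced after a nasal.
After 'moon', which ends in a nasal, the suffix surfaces as [-du], giving [ʒomdu].

[ʒomdu]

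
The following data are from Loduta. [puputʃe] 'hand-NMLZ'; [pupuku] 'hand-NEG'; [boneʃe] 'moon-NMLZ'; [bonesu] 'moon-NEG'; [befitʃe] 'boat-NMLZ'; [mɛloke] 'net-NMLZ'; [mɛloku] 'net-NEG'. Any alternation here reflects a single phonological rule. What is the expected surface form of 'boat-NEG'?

[befiku]

The root 'hand' surfaces as [puputʃe] and [pupuku], with a stem-final [tʃ] ~ [k] alternation.
Compare 'net', with invariant [k] in [mɛloke] and [mɛloku]: an analysis with underlying /k/ and a rule producing [tʃ] before the NMLZ suffix would wrongly predict alternation here too.
The alternation reflects depalatalization: palato-alveolar /tʃ/ and /ʃ/ become [k] and [s] when no front vowel follows. /tʃ/ is underlying.
The one attested form of 'boat', [befitʃe], shows underlying /befitʃ/. Applying the same rule when no front vowel follows gives [befiku].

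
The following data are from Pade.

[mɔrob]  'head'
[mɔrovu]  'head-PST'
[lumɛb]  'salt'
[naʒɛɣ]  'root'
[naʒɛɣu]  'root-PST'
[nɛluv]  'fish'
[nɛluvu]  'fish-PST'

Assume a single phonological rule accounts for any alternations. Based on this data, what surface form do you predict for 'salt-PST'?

[lumɛvu]

The root 'head' surfaces as [mɔrob] and [mɔrovu], with a stem-final [b] ~ [v] alternation.
But 'fish' keeps [v] in both environments ([nɛluv], [nɛluvu]), so there is no rule changing /v/ to [b] in isolation.
So /b/ is underlying, and a rule of intervocalic spirantization — voiced stops become fricatives between vowels — gives [v].
The one attested form of 'salt', [lumɛb], shows underlying /lumɛb/. Applying the same rule between vowels gives [lumɛvu].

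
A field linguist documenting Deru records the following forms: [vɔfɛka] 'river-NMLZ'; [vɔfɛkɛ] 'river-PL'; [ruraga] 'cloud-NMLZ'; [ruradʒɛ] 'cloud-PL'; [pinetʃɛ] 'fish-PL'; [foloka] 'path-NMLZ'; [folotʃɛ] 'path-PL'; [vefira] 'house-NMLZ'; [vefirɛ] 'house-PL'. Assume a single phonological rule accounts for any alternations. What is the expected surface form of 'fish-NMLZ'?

The stem for 'path' ends in [k] in [foloka] but [tʃ] in [folotʃɛ].
But 'river' keeps [k] in both environments ([vɔfɛka], [vɔfɛkɛ]), so there is no rule changing /k/ to [tʃ] before the PL suffix.
The alternation reflects depalatalization: palato-alveolar /tʃ/ and /dʒ/ become [k] and [g] when no front vowel follows. /tʃ/ is underlying.
From [pinetʃɛ] the stem 'fish' is /pinetʃ/; when no front vowel follows this yields [pineka].

[pineka]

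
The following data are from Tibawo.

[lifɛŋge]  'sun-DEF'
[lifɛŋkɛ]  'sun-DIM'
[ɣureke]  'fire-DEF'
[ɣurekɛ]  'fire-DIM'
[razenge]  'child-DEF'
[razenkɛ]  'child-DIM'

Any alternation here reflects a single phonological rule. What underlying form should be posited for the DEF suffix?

The DEF suffix surfaces as [-ge] and [-ke], depending on the final segment of the stem.
The DIM suffix, which begins with [k], is invariant after every stem; so [k] is not altered by any rule here.
So the underlying form is /-ge/, and voiced stops become voiceless after a vowel.

/-ge/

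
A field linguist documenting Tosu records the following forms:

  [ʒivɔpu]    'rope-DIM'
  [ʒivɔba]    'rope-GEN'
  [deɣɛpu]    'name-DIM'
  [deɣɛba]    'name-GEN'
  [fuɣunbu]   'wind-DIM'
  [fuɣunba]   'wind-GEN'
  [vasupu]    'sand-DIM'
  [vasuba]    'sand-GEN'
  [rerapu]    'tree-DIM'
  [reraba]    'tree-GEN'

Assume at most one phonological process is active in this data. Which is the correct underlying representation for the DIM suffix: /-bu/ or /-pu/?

The DIM suffix surfaces as [-bu] and [-pu], depending on the final segment of the stem.
By contrast the GEN suffix keeps its initial [b] throughout — that segment must be underlying.
So the underlying form is /-pu/, and voiceless stops become voiced after a nasal.

/-pu/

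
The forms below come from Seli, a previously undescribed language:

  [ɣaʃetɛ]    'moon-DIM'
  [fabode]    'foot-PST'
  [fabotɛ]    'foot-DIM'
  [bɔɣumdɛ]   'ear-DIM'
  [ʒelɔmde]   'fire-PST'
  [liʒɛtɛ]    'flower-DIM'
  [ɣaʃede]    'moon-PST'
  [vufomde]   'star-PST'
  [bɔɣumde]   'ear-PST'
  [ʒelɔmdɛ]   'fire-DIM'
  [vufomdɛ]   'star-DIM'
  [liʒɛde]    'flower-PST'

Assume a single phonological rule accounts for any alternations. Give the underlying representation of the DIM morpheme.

/-tɛ/

The DIM morpheme has two allomorphs, [-dɛ] and [-tɛ].
The PST suffix, which begins with [d], is invariant after every stem; so [d] is not altered by any rule here.
The DIM suffix is therefore /-tɛ/ underlyingly, with post-nasal voicing: voiceless stops become voiced after a nasal.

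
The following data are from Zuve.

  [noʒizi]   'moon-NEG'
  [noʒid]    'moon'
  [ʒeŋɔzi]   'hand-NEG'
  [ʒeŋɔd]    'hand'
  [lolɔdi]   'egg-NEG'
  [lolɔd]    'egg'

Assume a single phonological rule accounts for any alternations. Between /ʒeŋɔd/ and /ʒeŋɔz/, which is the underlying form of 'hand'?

/ʒeŋɔz/

The stem for 'hand' ends in [z] in [ʒeŋɔzi] but [d] in [ʒeŋɔd].
Compare 'egg', with invariant [d] in [lolɔdi] and [lolɔd]: an analysis with underlying /d/ and a rule producing [z] before the NEG suffix would wrongly predict alternation here too.
So /z/ is underlying, and a rule of word-final hardening — voiced fricatives become stops word-finally — gives [d].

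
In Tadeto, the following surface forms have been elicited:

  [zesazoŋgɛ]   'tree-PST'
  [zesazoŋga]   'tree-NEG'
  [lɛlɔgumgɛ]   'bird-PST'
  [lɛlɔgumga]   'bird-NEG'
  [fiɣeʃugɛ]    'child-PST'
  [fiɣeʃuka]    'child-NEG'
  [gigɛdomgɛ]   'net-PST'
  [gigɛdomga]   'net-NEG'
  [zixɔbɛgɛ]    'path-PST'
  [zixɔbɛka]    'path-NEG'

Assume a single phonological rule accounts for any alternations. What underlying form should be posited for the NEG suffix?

The NEG morpheme has two allomorphs, [-ga] and [-ka].
The PST suffix, which begins with [g], is invariant after every stem; so [g] is not altered by any rule here.
The NEG suffix is therefore /-ka/ underlyingly, with post-nasal voicing: voiceless stops become voiced after a nasal.

/-ka/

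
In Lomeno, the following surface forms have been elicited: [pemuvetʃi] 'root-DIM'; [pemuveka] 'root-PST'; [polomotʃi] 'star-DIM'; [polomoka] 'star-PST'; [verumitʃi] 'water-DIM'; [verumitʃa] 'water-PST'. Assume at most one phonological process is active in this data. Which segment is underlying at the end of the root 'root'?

The root 'root' surfaces as [pemuvetʃi] and [pemuveka], with a stem-final [tʃ] ~ [k] alternation.
If /tʃ/ were underlying and a rule turned it into [k] before the PST suffix, 'water' would also alternate; but it has [tʃ] in both [verumitʃi] and [verumitʃa].
The alternation reflects palatalization before a front vowel: /k/ becomes palato-alveolar [tʃ] before a front vowel. /k/ is underlying.

/k/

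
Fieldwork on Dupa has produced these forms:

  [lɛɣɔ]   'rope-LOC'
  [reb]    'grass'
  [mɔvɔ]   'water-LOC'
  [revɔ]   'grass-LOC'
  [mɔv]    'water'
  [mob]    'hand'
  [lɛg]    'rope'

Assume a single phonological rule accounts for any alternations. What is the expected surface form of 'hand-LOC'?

The root 'grass' surfaces as [revɔ] and [reb], with a stem-final [v] ~ [b] alternation.
But 'water' keeps [v] in both environments ([mɔvɔ], [mɔv]), so there is no rule changing /v/ to [b] in isolation.
The underlying segment must be /b/; voiced stops become fricatives between vowels, yielding [v] there.
The one attested form of 'hand', [mob], shows underlying /mob/. Applying the same rule between vowels gives [movɔ].

[movɔ]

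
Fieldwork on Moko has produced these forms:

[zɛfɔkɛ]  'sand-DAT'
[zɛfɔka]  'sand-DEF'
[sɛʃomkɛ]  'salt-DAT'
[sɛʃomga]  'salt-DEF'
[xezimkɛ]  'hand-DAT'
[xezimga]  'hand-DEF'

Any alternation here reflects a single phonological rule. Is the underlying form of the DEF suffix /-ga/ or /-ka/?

The DEF morpheme has two allomorphs, [-ga] and [-ka].
By contrast the DAT suffix keeps its initial [k] throughout — that segment must be underlying.
So the underlying form is /-ga/, and voiced stops become voiceless after a vowel.

/-ga/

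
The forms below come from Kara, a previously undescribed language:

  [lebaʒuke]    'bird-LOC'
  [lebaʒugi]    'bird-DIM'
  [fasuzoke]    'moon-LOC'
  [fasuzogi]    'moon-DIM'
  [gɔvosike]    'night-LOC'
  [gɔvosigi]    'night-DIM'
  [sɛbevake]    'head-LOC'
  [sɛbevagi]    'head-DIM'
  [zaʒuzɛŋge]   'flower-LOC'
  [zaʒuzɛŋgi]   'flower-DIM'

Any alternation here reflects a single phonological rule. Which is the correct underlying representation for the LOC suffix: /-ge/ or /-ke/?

The LOC morpheme has two allomorphs, [-ge] and [-ke].
The DIM suffix, which begins with [g], is invariant after every stem; so [g] is not altered by any rule here.
So the underlying form is /-ke/, and voiceless stops become voiced after a nasal.

/-ke/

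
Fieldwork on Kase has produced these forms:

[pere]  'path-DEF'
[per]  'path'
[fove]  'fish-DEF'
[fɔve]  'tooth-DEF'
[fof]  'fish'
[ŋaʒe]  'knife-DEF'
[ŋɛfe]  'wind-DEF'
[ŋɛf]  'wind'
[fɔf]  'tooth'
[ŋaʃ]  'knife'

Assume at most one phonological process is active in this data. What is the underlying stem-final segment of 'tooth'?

/v/

The stem for 'tooth' ends in [f] in [fɔf] but [v] in [fɔve].
The stem 'wind' ([ŋɛf], [ŋɛfe]) shows [f] unchanged in both environments, so [f] cannot be basic with [v] derived before the DEF suffix.
So /v/ is underlying, and a rule of word-final obstruent devoicing — voiced obstruents become voiceless word-finally — gives [f].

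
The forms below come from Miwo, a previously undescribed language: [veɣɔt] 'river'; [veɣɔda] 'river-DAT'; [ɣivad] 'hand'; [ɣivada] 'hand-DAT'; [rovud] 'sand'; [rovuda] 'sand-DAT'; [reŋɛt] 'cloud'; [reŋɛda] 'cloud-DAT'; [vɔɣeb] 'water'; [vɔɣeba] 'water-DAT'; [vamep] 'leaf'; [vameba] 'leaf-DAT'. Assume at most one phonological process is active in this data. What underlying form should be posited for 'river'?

/veɣɔt/

The stem for 'river' ends in [t] in [veɣɔt] but [d] in [veɣɔda].
The stem 'sand' ([rovud], [rovuda]) shows [d] unchanged in both environments, so [d] cannot be basic with [t] derived in isolation.
Therefore /t/ is basic and [d] is derived by intervocalic voicing (voiceless stops become voiced between vowels).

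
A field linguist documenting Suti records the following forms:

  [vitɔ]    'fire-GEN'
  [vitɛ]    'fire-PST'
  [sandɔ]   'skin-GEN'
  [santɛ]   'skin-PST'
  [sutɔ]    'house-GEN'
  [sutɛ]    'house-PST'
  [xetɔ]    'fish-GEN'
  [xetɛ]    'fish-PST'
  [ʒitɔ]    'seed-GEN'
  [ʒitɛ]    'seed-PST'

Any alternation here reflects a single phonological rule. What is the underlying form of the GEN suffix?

/-dɔ/

The GEN morpheme has two allomorphs, [-dɔ] and [-tɔ].
The PST suffix, which begins with [t], is invariant after every stem; so [t] is not altered by any rule here.
So the underlying form is /-dɔ/, and voiced stops become voiceless after a vowel.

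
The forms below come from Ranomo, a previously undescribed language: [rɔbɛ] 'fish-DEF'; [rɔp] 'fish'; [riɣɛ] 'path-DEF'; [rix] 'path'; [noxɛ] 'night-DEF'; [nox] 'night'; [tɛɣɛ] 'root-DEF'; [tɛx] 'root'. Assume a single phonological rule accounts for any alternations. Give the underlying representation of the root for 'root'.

'root' shows [ɣ] ~ [x] at the end of the stem ([tɛɣɛ] vs [tɛx]).
If /x/ were underlying and a rule turned it into [ɣ] before the DEF suffix, 'night' would also alternate; but it has [x] in both [noxɛ] and [nox].
The underlying segment must be /ɣ/; voiced obstruents become voiceless word-finally, yielding [x] there.

/tɛɣ/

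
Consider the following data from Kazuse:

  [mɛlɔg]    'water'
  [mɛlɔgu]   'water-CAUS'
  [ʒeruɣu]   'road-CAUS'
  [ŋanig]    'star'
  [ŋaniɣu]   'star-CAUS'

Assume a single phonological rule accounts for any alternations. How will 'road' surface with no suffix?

The stem for 'star' ends in [g] in [ŋanig] but [ɣ] in [ŋaniɣu].
If /g/ were underlying and a rule turned it into [ɣ] before the CAUS suffix, 'water' would also alternate; but it has [g] in both [mɛlɔg] and [mɛlɔgu].
Therefore /ɣ/ is basic and [g] is derived by word-final hardening (voiced fricatives become stops word-finally).
From [ʒeruɣu] the stem 'road' is /ʒeruɣ/; word-finally this yields [ʒerug].

[ʒerug]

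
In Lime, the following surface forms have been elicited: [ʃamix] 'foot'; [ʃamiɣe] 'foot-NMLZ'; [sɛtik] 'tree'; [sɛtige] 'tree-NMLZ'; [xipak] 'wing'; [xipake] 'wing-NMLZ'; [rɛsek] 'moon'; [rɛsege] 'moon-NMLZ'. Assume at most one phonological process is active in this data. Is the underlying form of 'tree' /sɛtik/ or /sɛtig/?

In [sɛtik] and [sɛtige] the final segment of 'tree' alternates: [k] ~ [g].
The stem 'wing' ([xipak], [xipake]) shows [k] unchanged in both environments, so [k] cannot be basic with [g] derived before the NMLZ suffix.
Therefore /g/ is basic and [k] is derived by word-final obstruent devoicing (voiced obstruents become voiceless word-finally).

/sɛtig/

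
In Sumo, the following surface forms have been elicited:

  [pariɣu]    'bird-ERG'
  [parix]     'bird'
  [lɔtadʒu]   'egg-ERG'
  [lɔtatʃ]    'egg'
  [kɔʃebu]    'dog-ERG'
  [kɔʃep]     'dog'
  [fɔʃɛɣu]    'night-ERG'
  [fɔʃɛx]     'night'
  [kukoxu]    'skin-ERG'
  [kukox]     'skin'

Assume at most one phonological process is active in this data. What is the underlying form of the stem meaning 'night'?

/fɔʃɛɣ/

'night' shows [ɣ] ~ [x] at the end of the stem ([fɔʃɛɣu] vs [fɔʃɛx]).
If /x/ were underlying and a rule turned it into [ɣ] before the ERG suffix, 'skin' would also alternate; but it has [x] in both [kukoxu] and [kukox].
So /ɣ/ is underlying, and a rule of word-final obstruent devoicing — voiced obstruents become voiceless word-finally — gives [x].
The underlying form of 'night' is therefore /fɔʃɛɣ/.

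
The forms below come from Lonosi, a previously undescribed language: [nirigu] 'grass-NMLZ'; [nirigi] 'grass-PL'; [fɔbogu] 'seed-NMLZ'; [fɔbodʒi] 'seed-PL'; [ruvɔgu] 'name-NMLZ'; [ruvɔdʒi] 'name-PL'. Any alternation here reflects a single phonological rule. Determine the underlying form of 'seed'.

/fɔbodʒ/

The root 'seed' surfaces as [fɔbogu] and [fɔbodʒi], with a stem-final [g] ~ [dʒ] alternation.
If /g/ were underlying and a rule turned it into [dʒ] before the PL suffix, 'grass' would also alternate; but it has [g] in both [nirigu] and [nirigi].
Therefore /dʒ/ is basic and [g] is derived by depalatalization (palato-alveolar /dʒ/ becomes [g] when no front vowel follows).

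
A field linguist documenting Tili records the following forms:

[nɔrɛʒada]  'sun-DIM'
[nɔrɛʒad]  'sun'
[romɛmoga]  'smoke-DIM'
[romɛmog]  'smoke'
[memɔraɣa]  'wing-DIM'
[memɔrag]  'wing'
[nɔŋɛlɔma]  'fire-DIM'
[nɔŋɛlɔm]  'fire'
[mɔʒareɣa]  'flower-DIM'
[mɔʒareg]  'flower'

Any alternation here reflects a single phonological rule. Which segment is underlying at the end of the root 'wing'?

In [memɔraɣa] and [memɔrag] the final segment of 'wing' alternates: [ɣ] ~ [g].
But 'smoke' keeps [g] in both environments ([romɛmoga], [romɛmog]), so there is no rule changing /g/ to [ɣ] before the DIM suffix.
So /ɣ/ is underlying, and a rule of word-final hardening — voiced fricatives become stops word-finally — gives [g].

/ɣ/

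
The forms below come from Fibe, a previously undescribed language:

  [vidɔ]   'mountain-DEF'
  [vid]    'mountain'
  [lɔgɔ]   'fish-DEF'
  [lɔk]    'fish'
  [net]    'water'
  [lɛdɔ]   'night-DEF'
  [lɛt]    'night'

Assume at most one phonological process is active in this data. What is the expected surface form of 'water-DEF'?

In [lɛdɔ] and [lɛt] the final segment of 'night' alternates: [d] ~ [t].
The stem 'mountain' ([vidɔ], [vid]) shows [d] unchanged in both environments, so [d] cannot be basic with [t] derived in isolation.
So /t/ is underlying, and a rule of intervocalic voicing — voiceless stops become voiced between vowels — gives [d].
From [net] the stem 'water' is /net/; between vowels this yields [nedɔ].

[nedɔ]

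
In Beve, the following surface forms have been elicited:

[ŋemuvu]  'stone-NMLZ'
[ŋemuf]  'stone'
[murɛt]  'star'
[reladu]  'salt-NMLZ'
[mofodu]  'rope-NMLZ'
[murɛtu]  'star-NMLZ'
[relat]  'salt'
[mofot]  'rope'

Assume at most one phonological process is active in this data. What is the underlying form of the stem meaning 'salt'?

/relad/

The root 'salt' surfaces as [relat] and [reladu], with a stem-final [t] ~ [d] alternation.
If /t/ were underlying and a rule turned it into [d] before the NMLZ suffix, 'star' would also alternate; but it has [t] in both [murɛt] and [murɛtu].
The alternation reflects word-final obstruent devoicing: voiced obstruents become voiceless word-finally. /d/ is underlying.
The underlying form of 'salt' is therefore /relad/.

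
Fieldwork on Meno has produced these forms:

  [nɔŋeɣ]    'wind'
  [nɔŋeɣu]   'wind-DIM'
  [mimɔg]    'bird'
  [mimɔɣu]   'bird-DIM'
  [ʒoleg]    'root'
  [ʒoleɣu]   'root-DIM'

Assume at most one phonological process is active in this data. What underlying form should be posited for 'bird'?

'bird' shows [g] ~ [ɣ] at the end of the stem ([mimɔg] vs [mimɔɣu]).
But 'wind' keeps [ɣ] in both environments ([nɔŋeɣ], [nɔŋeɣu]), so there is no rule changing /ɣ/ to [g] in isolation.
Therefore /g/ is basic and [ɣ] is derived by intervocalic spirantization (voiced stops become fricatives between vowels).

/mimɔg/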